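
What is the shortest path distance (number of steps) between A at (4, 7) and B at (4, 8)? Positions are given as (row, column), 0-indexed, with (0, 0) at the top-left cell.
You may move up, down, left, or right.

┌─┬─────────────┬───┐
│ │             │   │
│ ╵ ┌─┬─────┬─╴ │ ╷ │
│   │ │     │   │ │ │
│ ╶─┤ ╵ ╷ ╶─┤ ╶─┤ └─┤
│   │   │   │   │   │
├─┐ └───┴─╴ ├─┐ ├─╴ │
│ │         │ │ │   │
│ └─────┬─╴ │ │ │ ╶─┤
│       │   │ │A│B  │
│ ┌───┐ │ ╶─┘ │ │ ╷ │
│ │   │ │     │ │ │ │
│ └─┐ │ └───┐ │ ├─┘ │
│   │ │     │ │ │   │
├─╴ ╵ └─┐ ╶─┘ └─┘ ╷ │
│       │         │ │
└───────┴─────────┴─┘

Finding path from (4, 7) to (4, 8):
Path: (4,7) → (3,7) → (2,7) → (2,6) → (1,6) → (1,7) → (0,7) → (0,6) → (0,5) → (0,4) → (0,3) → (0,2) → (0,1) → (1,1) → (1,0) → (2,0) → (2,1) → (3,1) → (3,2) → (3,3) → (3,4) → (3,5) → (4,5) → (4,4) → (5,4) → (5,5) → (5,6) → (6,6) → (7,6) → (7,7) → (7,8) → (6,8) → (6,9) → (5,9) → (4,9) → (4,8)
Distance: 35 steps

Solution:

┌─┬─────────────┬───┐
│ │↓ ← ← ← ← ← ↰│   │
│ ╵ ┌─┬─────┬─╴ │ ╷ │
│↓ ↲│ │     │↱ ↑│ │ │
│ ╶─┤ ╵ ╷ ╶─┤ ╶─┤ └─┤
│↳ ↓│   │   │↑ ↰│   │
├─┐ └───┴─╴ ├─┐ ├─╴ │
│ │↳ → → → ↓│ │↑│   │
│ └─────┬─╴ │ │ │ ╶─┤
│       │↓ ↲│ │A│B ↰│
│ ┌───┐ │ ╶─┘ │ │ ╷ │
│ │   │ │↳ → ↓│ │ │↑│
│ └─┐ │ └───┐ │ ├─┘ │
│   │ │     │↓│ │↱ ↑│
├─╴ ╵ └─┐ ╶─┘ └─┘ ╷ │
│       │    ↳ → ↑│ │
└───────┴─────────┴─┘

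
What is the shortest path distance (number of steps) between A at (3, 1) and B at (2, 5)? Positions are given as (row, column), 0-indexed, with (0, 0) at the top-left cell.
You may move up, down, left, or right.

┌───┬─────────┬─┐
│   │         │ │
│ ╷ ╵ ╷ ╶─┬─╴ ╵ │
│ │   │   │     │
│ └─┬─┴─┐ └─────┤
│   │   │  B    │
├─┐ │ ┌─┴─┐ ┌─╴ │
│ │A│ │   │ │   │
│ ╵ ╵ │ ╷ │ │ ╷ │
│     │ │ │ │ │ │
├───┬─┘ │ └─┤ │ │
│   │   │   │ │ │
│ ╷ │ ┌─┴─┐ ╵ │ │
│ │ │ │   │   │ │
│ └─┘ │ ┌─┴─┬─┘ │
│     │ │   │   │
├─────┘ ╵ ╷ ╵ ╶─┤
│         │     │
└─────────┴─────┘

Finding path from (3, 1) to (2, 5):
Path: (3,1) → (2,1) → (2,0) → (1,0) → (0,0) → (0,1) → (1,1) → (1,2) → (0,2) → (0,3) → (1,3) → (1,4) → (2,4) → (2,5)
Distance: 13 steps

Solution:

┌───┬─────────┬─┐
│↱ ↓│↱ ↓      │ │
│ ╷ ╵ ╷ ╶─┬─╴ ╵ │
│↑│↳ ↑│↳ ↓│     │
│ └─┬─┴─┐ └─────┤
│↑ ↰│   │↳ B    │
├─┐ │ ┌─┴─┐ ┌─╴ │
│ │A│ │   │ │   │
│ ╵ ╵ │ ╷ │ │ ╷ │
│     │ │ │ │ │ │
├───┬─┘ │ └─┤ │ │
│   │   │   │ │ │
│ ╷ │ ┌─┴─┐ ╵ │ │
│ │ │ │   │   │ │
│ └─┘ │ ┌─┴─┬─┘ │
│     │ │   │   │
├─────┘ ╵ ╷ ╵ ╶─┤
│         │     │
└─────────┴─────┘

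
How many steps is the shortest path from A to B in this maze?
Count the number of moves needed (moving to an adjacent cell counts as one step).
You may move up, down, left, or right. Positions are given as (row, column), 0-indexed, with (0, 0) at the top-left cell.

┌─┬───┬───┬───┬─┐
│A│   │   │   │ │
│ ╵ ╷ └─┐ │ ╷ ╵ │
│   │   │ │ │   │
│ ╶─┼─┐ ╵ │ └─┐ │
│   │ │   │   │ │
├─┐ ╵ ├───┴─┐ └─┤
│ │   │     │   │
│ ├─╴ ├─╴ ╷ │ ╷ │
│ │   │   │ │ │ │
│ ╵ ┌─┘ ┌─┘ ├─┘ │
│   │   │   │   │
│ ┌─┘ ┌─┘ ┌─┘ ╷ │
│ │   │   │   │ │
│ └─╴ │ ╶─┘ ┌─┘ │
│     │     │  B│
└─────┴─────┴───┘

Using BFS to find shortest path:
Start: (0, 0), End: (7, 7)
Path found:
(0,0) → (1,0) → (2,0) → (2,1) → (3,1) → (3,2) → (4,2) → (4,1) → (5,1) → (5,0) → (6,0) → (7,0) → (7,1) → (7,2) → (6,2) → (5,2) → (5,3) → (4,3) → (4,4) → (3,4) → (3,5) → (4,5) → (5,5) → (5,4) → (6,4) → (6,3) → (7,3) → (7,4) → (7,5) → (6,5) → (6,6) → (5,6) → (5,7) → (6,7) → (7,7)
Number of steps: 34

Solution:

┌─┬───┬───┬───┬─┐
│A│   │   │   │ │
│ ╵ ╷ └─┐ │ ╷ ╵ │
│↓  │   │ │ │   │
│ ╶─┼─┐ ╵ │ └─┐ │
│↳ ↓│ │   │   │ │
├─┐ ╵ ├───┴─┐ └─┤
│ │↳ ↓│  ↱ ↓│   │
│ ├─╴ ├─╴ ╷ │ ╷ │
│ │↓ ↲│↱ ↑│↓│ │ │
│ ╵ ┌─┘ ┌─┘ ├─┘ │
│↓ ↲│↱ ↑│↓ ↲│↱ ↓│
│ ┌─┘ ┌─┘ ┌─┘ ╷ │
│↓│  ↑│↓ ↲│↱ ↑│↓│
│ └─╴ │ ╶─┘ ┌─┘ │
│↳ → ↑│↳ → ↑│  B│
└─────┴─────┴───┘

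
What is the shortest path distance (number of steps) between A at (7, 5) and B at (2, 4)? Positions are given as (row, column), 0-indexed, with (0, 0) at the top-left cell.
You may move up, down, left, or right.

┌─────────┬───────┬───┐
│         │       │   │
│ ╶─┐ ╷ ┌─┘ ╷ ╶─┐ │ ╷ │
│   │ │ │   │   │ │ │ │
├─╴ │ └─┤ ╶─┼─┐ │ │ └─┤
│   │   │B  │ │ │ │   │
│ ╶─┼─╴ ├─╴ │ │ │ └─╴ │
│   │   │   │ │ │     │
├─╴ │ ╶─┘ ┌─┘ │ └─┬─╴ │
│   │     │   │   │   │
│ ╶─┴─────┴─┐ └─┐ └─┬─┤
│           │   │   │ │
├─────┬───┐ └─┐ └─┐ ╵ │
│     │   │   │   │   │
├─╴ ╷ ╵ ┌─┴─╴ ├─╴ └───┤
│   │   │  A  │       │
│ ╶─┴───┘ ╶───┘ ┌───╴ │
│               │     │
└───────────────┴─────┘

Finding path from (7, 5) to (2, 4):
Path: (7,5) → (7,6) → (6,6) → (6,5) → (5,5) → (5,4) → (5,3) → (5,2) → (5,1) → (5,0) → (4,0) → (4,1) → (3,1) → (3,0) → (2,0) → (2,1) → (1,1) → (1,0) → (0,0) → (0,1) → (0,2) → (1,2) → (2,2) → (2,3) → (3,3) → (3,2) → (4,2) → (4,3) → (4,4) → (3,4) → (3,5) → (2,5) → (2,4)
Distance: 32 steps

Solution:

┌─────────┬───────┬───┐
│↱ → ↓    │       │   │
│ ╶─┐ ╷ ┌─┘ ╷ ╶─┐ │ ╷ │
│↑ ↰│↓│ │   │   │ │ │ │
├─╴ │ └─┤ ╶─┼─┐ │ │ └─┤
│↱ ↑│↳ ↓│B ↰│ │ │ │   │
│ ╶─┼─╴ ├─╴ │ │ │ └─╴ │
│↑ ↰│↓ ↲│↱ ↑│ │ │     │
├─╴ │ ╶─┘ ┌─┘ │ └─┬─╴ │
│↱ ↑│↳ → ↑│   │   │   │
│ ╶─┴─────┴─┐ └─┐ └─┬─┤
│↑ ← ← ← ← ↰│   │   │ │
├─────┬───┐ └─┐ └─┐ ╵ │
│     │   │↑ ↰│   │   │
├─╴ ╷ ╵ ┌─┴─╴ ├─╴ └───┤
│   │   │  A ↑│       │
│ ╶─┴───┘ ╶───┘ ┌───╴ │
│               │     │
└───────────────┴─────┘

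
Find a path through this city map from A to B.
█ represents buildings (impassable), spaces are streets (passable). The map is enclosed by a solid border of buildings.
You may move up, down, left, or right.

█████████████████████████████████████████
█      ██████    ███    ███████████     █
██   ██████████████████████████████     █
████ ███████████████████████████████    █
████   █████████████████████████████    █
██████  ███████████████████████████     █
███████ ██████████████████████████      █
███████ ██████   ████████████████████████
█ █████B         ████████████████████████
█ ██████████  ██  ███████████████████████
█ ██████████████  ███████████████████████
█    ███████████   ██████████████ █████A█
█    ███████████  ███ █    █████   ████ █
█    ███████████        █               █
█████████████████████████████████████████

Finding the shortest path from A to B:
Movement: cardinal only
Path length: 41 steps
Directions: down → down → left → left → left → left → left → left → left → left → left → left → left → left → left → up → left → left → left → down → left → left → left → left → left → left → up → up → up → up → left → up → left → left → left → left → left → left → left → left → left

Solution:

█████████████████████████████████████████
█      ██████    ███    ███████████     █
██   ██████████████████████████████     █
████ ███████████████████████████████    █
████   █████████████████████████████    █
██████  ███████████████████████████     █
███████ ██████████████████████████      █
███████ ██████   ████████████████████████
█ █████B←←←←←←←←↰████████████████████████
█ ██████████  ██↑↰███████████████████████
█ ██████████████ ↑███████████████████████
█    ███████████ ↑ ██████████████ █████A█
█    ███████████ ↑███ █↓←←↰█████   ████↓█
█    ███████████ ↑←←←←←↲█ ↑←←←←←←←←←←←←↲█
█████████████████████████████████████████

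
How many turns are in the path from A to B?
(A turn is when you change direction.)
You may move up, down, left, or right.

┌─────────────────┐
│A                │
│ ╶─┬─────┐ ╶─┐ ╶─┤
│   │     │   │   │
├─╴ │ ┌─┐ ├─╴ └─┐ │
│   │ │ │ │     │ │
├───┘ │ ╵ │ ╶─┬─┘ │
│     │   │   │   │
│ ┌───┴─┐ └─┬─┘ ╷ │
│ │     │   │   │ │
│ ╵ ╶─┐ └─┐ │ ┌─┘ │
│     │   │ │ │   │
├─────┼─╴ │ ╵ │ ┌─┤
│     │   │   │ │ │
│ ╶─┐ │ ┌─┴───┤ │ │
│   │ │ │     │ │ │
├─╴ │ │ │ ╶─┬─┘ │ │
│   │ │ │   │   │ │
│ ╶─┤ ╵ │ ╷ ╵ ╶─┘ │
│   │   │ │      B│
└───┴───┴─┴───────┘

Directions: right, right, right, right, right, right, right, down, right, down, down, down, down, left, down, down, down, left, down, right, right
Number of turns: 8

Solution:

┌─────────────────┐
│A → → → → → → ↓  │
│ ╶─┬─────┐ ╶─┐ ╶─┤
│   │     │   │↳ ↓│
├─╴ │ ┌─┐ ├─╴ └─┐ │
│   │ │ │ │     │↓│
├───┘ │ ╵ │ ╶─┬─┘ │
│     │   │   │  ↓│
│ ┌───┴─┐ └─┬─┘ ╷ │
│ │     │   │   │↓│
│ ╵ ╶─┐ └─┐ │ ┌─┘ │
│     │   │ │ │↓ ↲│
├─────┼─╴ │ ╵ │ ┌─┤
│     │   │   │↓│ │
│ ╶─┐ │ ┌─┴───┤ │ │
│   │ │ │     │↓│ │
├─╴ │ │ │ ╶─┬─┘ │ │
│   │ │ │   │↓ ↲│ │
│ ╶─┤ ╵ │ ╷ ╵ ╶─┘ │
│   │   │ │  ↳ → B│
└───┴───┴─┴───────┘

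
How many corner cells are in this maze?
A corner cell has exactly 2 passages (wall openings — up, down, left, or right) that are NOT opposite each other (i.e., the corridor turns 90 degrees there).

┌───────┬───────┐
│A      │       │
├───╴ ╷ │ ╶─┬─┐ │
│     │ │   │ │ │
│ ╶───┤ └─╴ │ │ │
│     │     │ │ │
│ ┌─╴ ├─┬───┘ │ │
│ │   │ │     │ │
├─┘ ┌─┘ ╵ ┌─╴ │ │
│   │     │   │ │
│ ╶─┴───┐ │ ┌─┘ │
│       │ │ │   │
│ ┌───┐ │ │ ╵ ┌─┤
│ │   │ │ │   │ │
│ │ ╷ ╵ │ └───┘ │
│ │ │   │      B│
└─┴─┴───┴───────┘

Counting corner cells (2 non-opposite passages):
Total corners: 28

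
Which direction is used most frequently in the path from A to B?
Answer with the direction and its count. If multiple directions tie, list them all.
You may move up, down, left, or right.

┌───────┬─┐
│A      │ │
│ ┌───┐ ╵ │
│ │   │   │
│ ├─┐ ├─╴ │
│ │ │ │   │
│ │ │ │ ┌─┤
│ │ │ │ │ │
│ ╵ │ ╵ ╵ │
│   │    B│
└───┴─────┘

Directions: right, right, right, down, right, down, left, down, down, right
Counts: {'right': 5, 'down': 4, 'left': 1}
Most common: right (5 times)

Solution:

┌───────┬─┐
│A → → ↓│ │
│ ┌───┐ ╵ │
│ │   │↳ ↓│
│ ├─┐ ├─╴ │
│ │ │ │↓ ↲│
│ │ │ │ ┌─┤
│ │ │ │↓│ │
│ ╵ │ ╵ ╵ │
│   │  ↳ B│
└───┴─────┘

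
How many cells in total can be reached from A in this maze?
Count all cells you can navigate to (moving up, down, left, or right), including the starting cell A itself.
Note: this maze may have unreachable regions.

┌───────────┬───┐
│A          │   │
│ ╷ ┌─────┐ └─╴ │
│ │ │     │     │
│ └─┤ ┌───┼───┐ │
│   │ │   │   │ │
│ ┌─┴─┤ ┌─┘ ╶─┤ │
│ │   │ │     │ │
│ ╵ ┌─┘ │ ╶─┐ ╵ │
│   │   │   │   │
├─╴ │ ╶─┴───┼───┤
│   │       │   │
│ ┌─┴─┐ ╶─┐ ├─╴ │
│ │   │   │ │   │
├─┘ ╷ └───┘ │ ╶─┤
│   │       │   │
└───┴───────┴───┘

Using BFS/flood-fill to find all reachable cells from A:
Maze size: 8 × 8 = 64 total cells
30 cell(s) are walled off and cannot be reached from A.
Reachable cells: 34

Reachable region (· marks reachable cells):

┌───────────┬───┐
│A · · · · ·│· ·│
│ ╷ ┌─────┐ └─╴ │
│·│·│     │· · ·│
│ └─┤ ┌───┼───┐ │
│· ·│ │   │· ·│·│
│ ┌─┴─┤ ┌─┘ ╶─┤ │
│·│· ·│ │· · ·│·│
│ ╵ ┌─┘ │ ╶─┐ ╵ │
│· ·│   │· ·│· ·│
├─╴ │ ╶─┴───┼───┤
│· ·│       │   │
│ ┌─┴─┐ ╶─┐ ├─╴ │
│·│   │   │ │   │
├─┘ ╷ └───┘ │ ╶─┤
│   │       │   │
└───┴───────┴───┘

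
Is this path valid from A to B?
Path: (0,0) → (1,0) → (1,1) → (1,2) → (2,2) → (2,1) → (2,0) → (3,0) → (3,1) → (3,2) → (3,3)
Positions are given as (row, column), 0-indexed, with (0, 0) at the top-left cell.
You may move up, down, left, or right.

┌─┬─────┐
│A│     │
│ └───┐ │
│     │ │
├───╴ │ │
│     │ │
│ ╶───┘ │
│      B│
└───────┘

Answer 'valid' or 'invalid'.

Checking path validity:
Result: All consecutive moves are passable.

valid

Correct solution:

┌─┬─────┐
│A│     │
│ └───┐ │
│↳ → ↓│ │
├───╴ │ │
│↓ ← ↲│ │
│ ╶───┘ │
│↳ → → B│
└───────┘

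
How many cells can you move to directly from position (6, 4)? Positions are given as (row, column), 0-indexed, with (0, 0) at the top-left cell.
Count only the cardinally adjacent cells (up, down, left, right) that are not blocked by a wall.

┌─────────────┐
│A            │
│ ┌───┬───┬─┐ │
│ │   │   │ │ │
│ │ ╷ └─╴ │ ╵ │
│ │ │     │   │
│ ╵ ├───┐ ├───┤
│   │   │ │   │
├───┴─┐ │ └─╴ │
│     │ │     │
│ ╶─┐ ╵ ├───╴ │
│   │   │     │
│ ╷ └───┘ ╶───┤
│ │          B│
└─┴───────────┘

Checking passable neighbors of (6, 4):
Neighbors: (5, 4), (6, 3), (6, 5)
Count: 3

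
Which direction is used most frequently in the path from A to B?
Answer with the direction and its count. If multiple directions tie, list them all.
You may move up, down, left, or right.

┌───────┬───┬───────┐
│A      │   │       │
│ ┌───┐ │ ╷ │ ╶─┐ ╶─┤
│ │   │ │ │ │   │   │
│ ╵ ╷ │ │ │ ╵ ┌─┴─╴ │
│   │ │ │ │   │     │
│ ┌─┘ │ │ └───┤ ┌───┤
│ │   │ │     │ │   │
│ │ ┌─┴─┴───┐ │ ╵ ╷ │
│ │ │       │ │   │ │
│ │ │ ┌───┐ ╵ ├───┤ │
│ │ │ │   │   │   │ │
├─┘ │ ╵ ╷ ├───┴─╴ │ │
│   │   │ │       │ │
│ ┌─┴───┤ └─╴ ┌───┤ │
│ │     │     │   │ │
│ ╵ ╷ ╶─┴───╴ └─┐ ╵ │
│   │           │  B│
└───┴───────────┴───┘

Directions: down, down, right, up, right, down, down, left, down, down, down, left, down, down, right, up, right, down, right, right, right, right, up, left, left, up, up, left, down, left, up, up, right, right, right, down, right, up, up, left, left, up, up, up, right, down, down, right, up, up, right, right, down, right, down, left, left, down, down, right, up, right, down, down, down, down, down
Counts: {'down': 23, 'right': 19, 'up': 15, 'left': 10}
Most common: down (23 times)

Solution:

┌───────┬───┬───────┐
│A      │↱ ↓│↱ → ↓  │
│ ┌───┐ │ ╷ │ ╶─┐ ╶─┤
│↓│↱ ↓│ │↑│↓│↑  │↳ ↓│
│ ╵ ╷ │ │ │ ╵ ┌─┴─╴ │
│↳ ↑│↓│ │↑│↳ ↑│↓ ← ↲│
│ ┌─┘ │ │ └───┤ ┌───┤
│ │↓ ↲│ │↑ ← ↰│↓│↱ ↓│
│ │ ┌─┴─┴───┐ │ ╵ ╷ │
│ │↓│↱ → → ↓│↑│↳ ↑│↓│
│ │ │ ┌───┐ ╵ ├───┤ │
│ │↓│↑│↓ ↰│↳ ↑│   │↓│
├─┘ │ ╵ ╷ ├───┴─╴ │ │
│↓ ↲│↑ ↲│↑│       │↓│
│ ┌─┴───┤ └─╴ ┌───┤ │
│↓│↱ ↓  │↑ ← ↰│   │↓│
│ ╵ ╷ ╶─┴───╴ └─┐ ╵ │
│↳ ↑│↳ → → → ↑  │  B│
└───┴───────────┴───┘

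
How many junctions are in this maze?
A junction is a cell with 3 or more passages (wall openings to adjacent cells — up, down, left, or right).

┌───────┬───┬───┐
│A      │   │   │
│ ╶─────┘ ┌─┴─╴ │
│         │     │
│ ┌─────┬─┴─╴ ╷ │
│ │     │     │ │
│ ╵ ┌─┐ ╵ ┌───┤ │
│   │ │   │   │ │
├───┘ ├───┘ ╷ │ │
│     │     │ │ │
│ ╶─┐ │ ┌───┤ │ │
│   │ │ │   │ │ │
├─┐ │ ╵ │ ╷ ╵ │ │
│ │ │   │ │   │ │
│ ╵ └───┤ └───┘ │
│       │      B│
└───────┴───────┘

Checking each cell for number of passages:

Junctions found (3+ passages):
  (1, 0): 3 passages
  (1, 6): 3 passages
  (1, 7): 3 passages
  (4, 2): 3 passages
  (7, 1): 3 passages
Total junctions: 5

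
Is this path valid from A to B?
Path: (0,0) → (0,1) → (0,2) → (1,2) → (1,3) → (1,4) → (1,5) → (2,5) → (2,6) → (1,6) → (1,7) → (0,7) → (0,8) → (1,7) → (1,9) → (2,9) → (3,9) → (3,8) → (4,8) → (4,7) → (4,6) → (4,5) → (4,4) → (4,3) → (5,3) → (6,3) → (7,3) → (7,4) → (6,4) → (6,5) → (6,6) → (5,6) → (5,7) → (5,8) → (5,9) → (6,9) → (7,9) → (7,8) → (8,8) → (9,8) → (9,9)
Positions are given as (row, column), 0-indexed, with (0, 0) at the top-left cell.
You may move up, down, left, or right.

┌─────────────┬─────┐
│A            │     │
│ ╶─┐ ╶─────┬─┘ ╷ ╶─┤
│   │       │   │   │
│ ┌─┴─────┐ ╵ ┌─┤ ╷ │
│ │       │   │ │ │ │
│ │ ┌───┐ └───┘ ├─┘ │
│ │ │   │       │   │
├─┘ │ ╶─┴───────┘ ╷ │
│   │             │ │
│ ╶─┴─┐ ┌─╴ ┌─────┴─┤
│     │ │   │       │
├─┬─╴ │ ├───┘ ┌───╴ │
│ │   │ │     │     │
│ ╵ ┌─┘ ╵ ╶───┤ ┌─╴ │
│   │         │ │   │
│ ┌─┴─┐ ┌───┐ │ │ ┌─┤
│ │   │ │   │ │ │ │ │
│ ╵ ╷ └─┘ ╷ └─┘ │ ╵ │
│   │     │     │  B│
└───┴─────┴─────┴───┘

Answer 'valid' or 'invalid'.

Checking path validity:
Result: Invalid move at step 13: cannot move from (0, 8) to (1, 7).

invalid

Correct solution:

┌─────────────┬─────┐
│A → ↓        │↱ ↓  │
│ ╶─┐ ╶─────┬─┘ ╷ ╶─┤
│   │↳ → → ↓│↱ ↑│↳ ↓│
│ ┌─┴─────┐ ╵ ┌─┤ ╷ │
│ │       │↳ ↑│ │ │↓│
│ │ ┌───┐ └───┘ ├─┘ │
│ │ │   │       │↓ ↲│
├─┘ │ ╶─┴───────┘ ╷ │
│   │  ↓ ← ← ← ← ↲│ │
│ ╶─┴─┐ ┌─╴ ┌─────┴─┤
│     │↓│   │↱ → → ↓│
├─┬─╴ │ ├───┘ ┌───╴ │
│ │   │↓│↱ → ↑│    ↓│
│ ╵ ┌─┘ ╵ ╶───┤ ┌─╴ │
│   │  ↳ ↑    │ │↓ ↲│
│ ┌─┴─┐ ┌───┐ │ │ ┌─┤
│ │   │ │   │ │ │↓│ │
│ ╵ ╷ └─┘ ╷ └─┘ │ ╵ │
│   │     │     │↳ B│
└───┴─────┴─────┴───┘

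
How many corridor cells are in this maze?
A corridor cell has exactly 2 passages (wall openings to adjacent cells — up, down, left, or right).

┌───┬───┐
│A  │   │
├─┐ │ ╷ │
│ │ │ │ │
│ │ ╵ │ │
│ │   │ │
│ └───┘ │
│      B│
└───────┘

Counting cells with exactly 2 passages:
Total corridor cells: 14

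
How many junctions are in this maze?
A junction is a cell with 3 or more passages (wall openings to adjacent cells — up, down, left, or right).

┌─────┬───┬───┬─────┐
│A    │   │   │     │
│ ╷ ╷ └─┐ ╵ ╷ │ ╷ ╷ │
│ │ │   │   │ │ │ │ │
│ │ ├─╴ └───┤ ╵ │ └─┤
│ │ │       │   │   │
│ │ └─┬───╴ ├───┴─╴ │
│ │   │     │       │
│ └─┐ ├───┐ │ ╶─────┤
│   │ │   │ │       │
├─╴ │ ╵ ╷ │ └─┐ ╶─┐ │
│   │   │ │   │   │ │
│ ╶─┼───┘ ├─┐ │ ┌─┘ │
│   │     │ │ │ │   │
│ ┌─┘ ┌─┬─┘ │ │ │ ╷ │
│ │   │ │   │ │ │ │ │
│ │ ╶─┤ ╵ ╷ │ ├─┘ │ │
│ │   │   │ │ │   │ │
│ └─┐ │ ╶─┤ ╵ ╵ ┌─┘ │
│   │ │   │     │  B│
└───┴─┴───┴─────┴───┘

Checking each cell for number of passages:

Junctions found (3+ passages):
  (0, 1): 3 passages
  (0, 8): 3 passages
  (2, 3): 3 passages
  (3, 5): 3 passages
  (4, 7): 3 passages
  (5, 7): 3 passages
  (6, 0): 3 passages
  (6, 9): 3 passages
  (7, 5): 3 passages
  (8, 3): 3 passages
  (9, 6): 3 passages
Total junctions: 11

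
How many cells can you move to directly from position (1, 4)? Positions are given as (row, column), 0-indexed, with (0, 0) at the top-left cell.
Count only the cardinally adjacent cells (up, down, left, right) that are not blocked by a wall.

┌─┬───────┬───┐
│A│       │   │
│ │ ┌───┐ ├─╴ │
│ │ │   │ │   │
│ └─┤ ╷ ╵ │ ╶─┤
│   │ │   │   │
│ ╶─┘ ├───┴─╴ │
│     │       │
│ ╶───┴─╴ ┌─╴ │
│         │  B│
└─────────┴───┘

Checking passable neighbors of (1, 4):
Neighbors: (0, 4), (2, 4)
Count: 2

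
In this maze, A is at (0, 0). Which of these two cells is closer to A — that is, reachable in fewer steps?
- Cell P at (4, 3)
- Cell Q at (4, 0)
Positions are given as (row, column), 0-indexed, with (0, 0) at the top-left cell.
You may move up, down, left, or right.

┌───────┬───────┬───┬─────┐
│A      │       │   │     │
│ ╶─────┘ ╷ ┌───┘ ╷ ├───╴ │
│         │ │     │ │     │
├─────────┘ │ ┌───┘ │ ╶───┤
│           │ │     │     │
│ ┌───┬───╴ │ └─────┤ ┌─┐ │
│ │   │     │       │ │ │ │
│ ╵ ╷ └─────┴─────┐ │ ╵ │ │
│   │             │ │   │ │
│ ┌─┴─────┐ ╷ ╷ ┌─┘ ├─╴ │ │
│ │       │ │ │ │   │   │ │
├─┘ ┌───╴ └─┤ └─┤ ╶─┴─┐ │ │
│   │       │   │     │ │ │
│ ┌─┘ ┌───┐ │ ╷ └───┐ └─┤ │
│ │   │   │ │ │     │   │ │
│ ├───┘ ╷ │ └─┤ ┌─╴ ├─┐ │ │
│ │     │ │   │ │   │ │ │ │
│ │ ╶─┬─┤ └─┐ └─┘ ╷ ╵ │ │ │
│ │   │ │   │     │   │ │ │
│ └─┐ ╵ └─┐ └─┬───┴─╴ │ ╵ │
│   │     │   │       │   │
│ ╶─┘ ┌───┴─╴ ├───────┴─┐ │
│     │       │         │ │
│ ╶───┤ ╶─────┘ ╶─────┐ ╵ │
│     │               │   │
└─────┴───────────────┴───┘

Shortest path A → P at (4, 3): 21 steps
Shortest path A → Q at (4, 0): 16 steps

Q is closer (16 steps vs 21 steps).

Path to P:

┌───────┬───────┬───┬─────┐
│A      │↱ ↓    │   │     │
│ ╶─────┘ ╷ ┌───┘ ╷ ├───╴ │
│↳ → → → ↑│↓│     │ │     │
├─────────┘ │ ┌───┘ │ ╶───┤
│↓ ← ← ← ← ↲│ │     │     │
│ ┌───┬───╴ │ └─────┤ ┌─┐ │
│↓│↱ ↓│     │       │ │ │ │
│ ╵ ╷ └─────┴─────┐ │ ╵ │ │
│↳ ↑│↳ P          │ │   │ │
│ ┌─┴─────┐ ╷ ╷ ┌─┘ ├─╴ │ │
│ │       │ │ │ │   │   │ │
├─┘ ┌───╴ └─┤ └─┤ ╶─┴─┐ │ │
│   │       │   │     │ │ │
│ ┌─┘ ┌───┐ │ ╷ └───┐ └─┤ │
│ │   │   │ │ │     │   │ │
│ ├───┘ ╷ │ └─┤ ┌─╴ ├─┐ │ │
│ │     │ │   │ │   │ │ │ │
│ │ ╶─┬─┤ └─┐ └─┘ ╷ ╵ │ │ │
│ │   │ │   │     │   │ │ │
│ └─┐ ╵ └─┐ └─┬───┴─╴ │ ╵ │
│   │     │   │       │   │
│ ╶─┘ ┌───┴─╴ ├───────┴─┐ │
│     │       │         │ │
│ ╶───┤ ╶─────┘ ╶─────┐ ╵ │
│     │               │   │
└─────┴───────────────┴───┘

Path to Q:

┌───────┬───────┬───┬─────┐
│A      │↱ ↓    │   │     │
│ ╶─────┘ ╷ ┌───┘ ╷ ├───╴ │
│↳ → → → ↑│↓│     │ │     │
├─────────┘ │ ┌───┘ │ ╶───┤
│↓ ← ← ← ← ↲│ │     │     │
│ ┌───┬───╴ │ └─────┤ ┌─┐ │
│↓│   │     │       │ │ │ │
│ ╵ ╷ └─────┴─────┐ │ ╵ │ │
│Q  │             │ │   │ │
│ ┌─┴─────┐ ╷ ╷ ┌─┘ ├─╴ │ │
│ │       │ │ │ │   │   │ │
├─┘ ┌───╴ └─┤ └─┤ ╶─┴─┐ │ │
│   │       │   │     │ │ │
│ ┌─┘ ┌───┐ │ ╷ └───┐ └─┤ │
│ │   │   │ │ │     │   │ │
│ ├───┘ ╷ │ └─┤ ┌─╴ ├─┐ │ │
│ │     │ │   │ │   │ │ │ │
│ │ ╶─┬─┤ └─┐ └─┘ ╷ ╵ │ │ │
│ │   │ │   │     │   │ │ │
│ └─┐ ╵ └─┐ └─┬───┴─╴ │ ╵ │
│   │     │   │       │   │
│ ╶─┘ ┌───┴─╴ ├───────┴─┐ │
│     │       │         │ │
│ ╶───┤ ╶─────┘ ╶─────┐ ╵ │
│     │               │   │
└─────┴───────────────┴───┘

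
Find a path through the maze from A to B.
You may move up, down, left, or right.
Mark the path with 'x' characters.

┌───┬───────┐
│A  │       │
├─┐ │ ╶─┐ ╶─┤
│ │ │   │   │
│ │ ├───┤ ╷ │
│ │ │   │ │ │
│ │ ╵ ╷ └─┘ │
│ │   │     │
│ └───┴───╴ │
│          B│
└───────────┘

Finding the shortest path through the maze:
Path length: 11 steps
Directions: right → down → down → down → right → up → right → down → right → right → down

Solution:

┌───┬───────┐
│A x│       │
├─┐ │ ╶─┐ ╶─┤
│ │x│   │   │
│ │ ├───┤ ╷ │
│ │x│x x│ │ │
│ │ ╵ ╷ └─┘ │
│ │x x│x x x│
│ └───┴───╴ │
│          B│
└───────────┘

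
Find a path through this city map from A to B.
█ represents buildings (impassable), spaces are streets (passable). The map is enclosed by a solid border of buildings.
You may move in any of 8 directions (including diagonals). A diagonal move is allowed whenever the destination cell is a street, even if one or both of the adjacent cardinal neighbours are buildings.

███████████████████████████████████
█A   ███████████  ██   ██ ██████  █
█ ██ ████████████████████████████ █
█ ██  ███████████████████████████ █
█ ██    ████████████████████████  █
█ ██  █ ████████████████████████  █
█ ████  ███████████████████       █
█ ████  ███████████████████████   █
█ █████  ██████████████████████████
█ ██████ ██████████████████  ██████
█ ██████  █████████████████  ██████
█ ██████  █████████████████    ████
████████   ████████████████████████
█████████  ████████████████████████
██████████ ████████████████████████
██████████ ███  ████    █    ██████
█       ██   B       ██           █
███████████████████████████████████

Finding the shortest path from A to B:
Movement: 8-directional
Path length: 19 steps
Directions: right → right → down-right → down → down → down-right → down-right → down → down-right → down-right → down → down → down → down-right → down-right → down → down-right → right → right

Solution:

███████████████████████████████████
█A→↘ ███████████  ██   ██ ██████  █
█ ██↓████████████████████████████ █
█ ██↓ ███████████████████████████ █
█ ██↘   ████████████████████████  █
█ ██ ↘█ ████████████████████████  █
█ ████↓ ███████████████████       █
█ ████↘ ███████████████████████   █
█ █████↘ ██████████████████████████
█ ██████↓██████████████████  ██████
█ ██████↓ █████████████████  ██████
█ ██████↓ █████████████████    ████
████████↘  ████████████████████████
█████████↘ ████████████████████████
██████████↓████████████████████████
██████████↘███  ████    █    ██████
█       ██ →→B       ██           █
███████████████████████████████████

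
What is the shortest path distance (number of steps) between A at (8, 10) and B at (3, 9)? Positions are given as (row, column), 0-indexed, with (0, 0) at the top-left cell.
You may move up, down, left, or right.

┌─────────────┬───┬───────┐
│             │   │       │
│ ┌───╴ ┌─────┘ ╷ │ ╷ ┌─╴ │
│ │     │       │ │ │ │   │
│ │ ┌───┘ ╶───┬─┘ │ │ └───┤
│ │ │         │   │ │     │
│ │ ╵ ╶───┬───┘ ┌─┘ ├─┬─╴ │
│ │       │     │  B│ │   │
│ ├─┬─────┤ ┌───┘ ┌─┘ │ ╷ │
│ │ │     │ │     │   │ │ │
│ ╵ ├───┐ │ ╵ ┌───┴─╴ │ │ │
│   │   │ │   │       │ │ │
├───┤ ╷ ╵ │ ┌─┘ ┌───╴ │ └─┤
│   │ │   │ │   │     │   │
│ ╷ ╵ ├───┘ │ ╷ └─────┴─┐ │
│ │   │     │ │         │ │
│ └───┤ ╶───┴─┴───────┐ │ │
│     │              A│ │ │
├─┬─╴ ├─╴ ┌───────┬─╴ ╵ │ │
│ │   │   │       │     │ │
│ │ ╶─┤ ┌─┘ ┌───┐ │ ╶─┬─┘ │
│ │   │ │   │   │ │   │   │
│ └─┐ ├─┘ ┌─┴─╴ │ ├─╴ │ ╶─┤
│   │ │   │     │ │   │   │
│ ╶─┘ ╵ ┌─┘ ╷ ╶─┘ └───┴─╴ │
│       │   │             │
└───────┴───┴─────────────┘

Finding path from (8, 10) to (3, 9):
Path: (8,10) → (8,9) → (8,8) → (8,7) → (8,6) → (8,5) → (8,4) → (8,3) → (7,3) → (7,4) → (7,5) → (6,5) → (5,5) → (5,6) → (4,6) → (4,7) → (4,8) → (3,8) → (3,9)
Distance: 18 steps

Solution:

┌─────────────┬───┬───────┐
│             │   │       │
│ ┌───╴ ┌─────┘ ╷ │ ╷ ┌─╴ │
│ │     │       │ │ │ │   │
│ │ ┌───┘ ╶───┬─┘ │ │ └───┤
│ │ │         │   │ │     │
│ │ ╵ ╶───┬───┘ ┌─┘ ├─┬─╴ │
│ │       │     │↱ B│ │   │
│ ├─┬─────┤ ┌───┘ ┌─┘ │ ╷ │
│ │ │     │ │↱ → ↑│   │ │ │
│ ╵ ├───┐ │ ╵ ┌───┴─╴ │ │ │
│   │   │ │↱ ↑│       │ │ │
├───┤ ╷ ╵ │ ┌─┘ ┌───╴ │ └─┤
│   │ │   │↑│   │     │   │
│ ╷ ╵ ├───┘ │ ╷ └─────┴─┐ │
│ │   │↱ → ↑│ │         │ │
│ └───┤ ╶───┴─┴───────┐ │ │
│     │↑ ← ← ← ← ← ← A│ │ │
├─┬─╴ ├─╴ ┌───────┬─╴ ╵ │ │
│ │   │   │       │     │ │
│ │ ╶─┤ ┌─┘ ┌───┐ │ ╶─┬─┘ │
│ │   │ │   │   │ │   │   │
│ └─┐ ├─┘ ┌─┴─╴ │ ├─╴ │ ╶─┤
│   │ │   │     │ │   │   │
│ ╶─┘ ╵ ┌─┘ ╷ ╶─┘ └───┴─╴ │
│       │   │             │
└───────┴───┴─────────────┘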